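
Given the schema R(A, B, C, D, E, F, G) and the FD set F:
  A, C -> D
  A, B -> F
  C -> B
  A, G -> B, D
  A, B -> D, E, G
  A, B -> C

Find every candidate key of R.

Attributes never on any right-hand side: {A} — every candidate key must contain it.
{A, B} is a candidate key since {A, B}⁺ = {A, B, C, D, E, F, G} covers every attribute.
{A, C} is a candidate key since {A, C}⁺ = {A, B, C, D, E, F, G} covers every attribute.
{A, G} is a candidate key since {A, G}⁺ = {A, B, C, D, E, F, G} covers every attribute.
No proper subset of any of these is a key, and no other minimal superkey exists.

{A, B}, {A, C}, {A, G}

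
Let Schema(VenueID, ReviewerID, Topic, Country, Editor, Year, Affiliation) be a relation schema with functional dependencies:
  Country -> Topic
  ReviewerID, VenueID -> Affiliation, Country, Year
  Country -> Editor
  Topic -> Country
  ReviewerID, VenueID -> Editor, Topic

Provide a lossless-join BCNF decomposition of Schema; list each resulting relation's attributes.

Candidate key of the original relation: {ReviewerID, VenueID}.
{Affiliation, Country, Editor, ReviewerID, Topic, VenueID, Year}: {Country} determines {Country, Editor, Topic} here but is not a superkey — split on Country -> Editor, Topic, giving {Country, Editor, Topic} and {Affiliation, Country, ReviewerID, VenueID, Year}.
{Country, Editor, Topic} is in BCNF.
{Affiliation, Country, ReviewerID, VenueID, Year} is in BCNF.

{Affiliation, Country, ReviewerID, VenueID, Year}; {Country, Editor, Topic}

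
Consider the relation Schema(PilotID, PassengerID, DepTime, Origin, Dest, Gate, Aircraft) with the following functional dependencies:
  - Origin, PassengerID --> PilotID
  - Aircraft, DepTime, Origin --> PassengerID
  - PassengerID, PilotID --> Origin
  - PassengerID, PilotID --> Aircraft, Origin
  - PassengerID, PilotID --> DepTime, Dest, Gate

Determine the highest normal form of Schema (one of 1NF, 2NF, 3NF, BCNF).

BCNF

Candidate keys: {Aircraft, DepTime, Origin}, {Origin, PassengerID}, {PassengerID, PilotID}. Prime attributes: {Aircraft, DepTime, Origin, PassengerID, PilotID}.
Every FD has a superkey on the left, so the relation is in BCNF.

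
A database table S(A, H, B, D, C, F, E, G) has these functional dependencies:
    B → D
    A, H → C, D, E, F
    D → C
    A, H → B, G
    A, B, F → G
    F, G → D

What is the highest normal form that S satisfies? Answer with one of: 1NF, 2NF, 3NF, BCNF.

2NF

Candidate key: {A, H}. Prime attributes: {A, H}.
For B → D we have {B}⁺ = {B, C, D}; {B} is not a superkey, so BCNF fails.
B → D has non-prime {D} on the right and a non-superkey on the left, so 3NF fails.
No proper subset of a key has a non-prime attribute in its closure, so there is no partial dependency; 2NF holds.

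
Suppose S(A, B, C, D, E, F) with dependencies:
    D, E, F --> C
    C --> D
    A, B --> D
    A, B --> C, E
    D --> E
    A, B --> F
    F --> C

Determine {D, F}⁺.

{C, D, E, F}

Start with {D, F}.
D --> E applies; add {E} → now {D, E, F}.
F --> C applies; add {C} → now {C, D, E, F}.
No further FD applies.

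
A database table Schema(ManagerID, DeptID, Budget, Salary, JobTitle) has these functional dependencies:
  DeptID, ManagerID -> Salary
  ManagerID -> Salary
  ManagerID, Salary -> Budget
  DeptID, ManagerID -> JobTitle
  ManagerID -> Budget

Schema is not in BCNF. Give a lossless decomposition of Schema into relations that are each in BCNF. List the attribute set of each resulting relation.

Candidate key of the original relation: {DeptID, ManagerID}.
{Budget, DeptID, JobTitle, ManagerID, Salary}: {ManagerID} determines {Budget, ManagerID, Salary} here but is not a superkey — split on ManagerID -> Budget, Salary, giving {Budget, ManagerID, Salary} and {DeptID, JobTitle, ManagerID}.
{Budget, ManagerID, Salary} is in BCNF.
{DeptID, JobTitle, ManagerID} is in BCNF.

{Budget, ManagerID, Salary}; {DeptID, JobTitle, ManagerID}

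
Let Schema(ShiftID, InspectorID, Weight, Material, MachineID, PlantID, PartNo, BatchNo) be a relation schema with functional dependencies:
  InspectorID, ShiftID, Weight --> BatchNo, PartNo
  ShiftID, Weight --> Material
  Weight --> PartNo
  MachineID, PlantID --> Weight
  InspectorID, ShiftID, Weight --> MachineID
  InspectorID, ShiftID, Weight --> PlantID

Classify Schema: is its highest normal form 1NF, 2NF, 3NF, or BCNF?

Candidate keys: {InspectorID, MachineID, PlantID, ShiftID}, {InspectorID, ShiftID, Weight}. Prime attributes: {InspectorID, MachineID, PlantID, ShiftID, Weight}.
ShiftID, Weight --> Material: {ShiftID, Weight}⁺ = {Material, PartNo, ShiftID, Weight}, which is not all of the attributes, so the left side is not a superkey — BCNF is violated.
Because {Material} is non-prime and the left side of ShiftID, Weight --> Material is not a superkey, the relation is not in 3NF.
Since {Weight} ⊂ {InspectorID, ShiftID, Weight} and {Weight}⁺ ⊇ {PartNo} with {PartNo} non-prime, there is a partial dependency; 2NF fails.

1NF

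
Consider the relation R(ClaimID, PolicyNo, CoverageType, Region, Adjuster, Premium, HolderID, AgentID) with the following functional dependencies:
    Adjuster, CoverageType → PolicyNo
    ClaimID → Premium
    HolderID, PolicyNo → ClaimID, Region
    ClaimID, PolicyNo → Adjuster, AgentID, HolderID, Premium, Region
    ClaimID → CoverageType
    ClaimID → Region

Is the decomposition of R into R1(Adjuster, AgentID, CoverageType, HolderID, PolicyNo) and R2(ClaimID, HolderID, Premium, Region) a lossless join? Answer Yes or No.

R1 ∩ R2 = {HolderID}; its closure under F is {HolderID}.
The closure covers neither R1 nor R2 entirely; the join is not lossless.

No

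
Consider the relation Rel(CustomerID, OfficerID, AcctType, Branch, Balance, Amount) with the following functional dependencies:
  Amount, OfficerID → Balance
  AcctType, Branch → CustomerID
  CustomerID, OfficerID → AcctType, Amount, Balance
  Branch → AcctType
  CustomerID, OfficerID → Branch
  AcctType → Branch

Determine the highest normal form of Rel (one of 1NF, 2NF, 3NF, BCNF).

2NF

Candidate keys: {AcctType, OfficerID}, {Branch, OfficerID}, {CustomerID, OfficerID}. Prime attributes: {AcctType, Branch, CustomerID, OfficerID}.
For Amount, OfficerID → Balance we have {Amount, OfficerID}⁺ = {Amount, Balance, OfficerID}; {Amount, OfficerID} is not a superkey, so BCNF fails.
Because {Balance} is non-prime and the left side of Amount, OfficerID → Balance is not a superkey, the relation is not in 3NF.
No non-prime attribute depends on a proper subset of any candidate key, so 2NF holds.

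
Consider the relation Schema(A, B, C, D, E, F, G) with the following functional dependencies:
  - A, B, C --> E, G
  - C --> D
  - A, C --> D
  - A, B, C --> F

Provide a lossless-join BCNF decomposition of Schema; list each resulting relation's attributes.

{A, B, C, E, F, G}; {C, D}

Candidate key of the original relation: {A, B, C}.
In {A, B, C, D, E, F, G}, {C} is not a superkey ({C}⁺ restricted to this set is {C, D}), so split on C --> D into {C, D} and {A, B, C, E, F, G}.
{C, D}: every determinant is a superkey — BCNF.
{A, B, C, E, F, G}: every determinant is a superkey — BCNF.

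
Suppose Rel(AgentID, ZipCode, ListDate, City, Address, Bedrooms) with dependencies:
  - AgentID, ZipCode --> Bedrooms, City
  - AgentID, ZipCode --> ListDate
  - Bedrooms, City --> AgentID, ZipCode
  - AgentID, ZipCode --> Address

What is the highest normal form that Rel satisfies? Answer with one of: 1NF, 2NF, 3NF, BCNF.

Candidate keys: {AgentID, ZipCode}, {Bedrooms, City}. Prime attributes: {AgentID, Bedrooms, City, ZipCode}.
Each dependency's left side is a superkey — BCNF holds.

BCNF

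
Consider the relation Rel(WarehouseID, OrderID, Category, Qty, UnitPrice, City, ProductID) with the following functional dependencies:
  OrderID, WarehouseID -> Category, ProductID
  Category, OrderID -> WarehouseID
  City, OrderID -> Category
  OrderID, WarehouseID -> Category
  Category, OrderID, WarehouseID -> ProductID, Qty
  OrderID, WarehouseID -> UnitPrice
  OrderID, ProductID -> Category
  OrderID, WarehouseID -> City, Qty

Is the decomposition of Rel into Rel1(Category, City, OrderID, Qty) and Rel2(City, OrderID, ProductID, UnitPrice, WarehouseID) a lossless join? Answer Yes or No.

The shared attributes are {City, OrderID} and {City, OrderID}⁺ = {Category, City, OrderID, ProductID, Qty, UnitPrice, WarehouseID}.
Rel1 is contained in that closure, so Rel1 ∩ Rel2 -> Rel1 holds and the join is lossless.

Yes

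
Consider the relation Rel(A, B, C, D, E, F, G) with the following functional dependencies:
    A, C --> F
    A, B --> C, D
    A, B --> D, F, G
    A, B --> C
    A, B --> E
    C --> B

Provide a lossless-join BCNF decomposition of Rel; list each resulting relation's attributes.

Candidate keys of the original relation: {A, B}, {A, C}.
Within {A, B, C, D, E, F, G}: {C}⁺ ∩ {A, B, C, D, E, F, G} = {B, C}, not the whole set, so C --> B violates BCNF; decompose into {B, C} and {A, C, D, E, F, G}.
{B, C} is in BCNF.
{A, C, D, E, F, G} is in BCNF.

{A, C, D, E, F, G}; {B, C}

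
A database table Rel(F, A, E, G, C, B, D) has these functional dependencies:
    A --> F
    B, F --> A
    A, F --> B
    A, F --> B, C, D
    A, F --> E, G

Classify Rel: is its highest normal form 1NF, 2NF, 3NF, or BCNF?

BCNF

Candidate keys: {A}, {B, F}. Prime attributes: {A, B, F}.
The left-hand side of every FD is a superkey, so BCNF is satisfied.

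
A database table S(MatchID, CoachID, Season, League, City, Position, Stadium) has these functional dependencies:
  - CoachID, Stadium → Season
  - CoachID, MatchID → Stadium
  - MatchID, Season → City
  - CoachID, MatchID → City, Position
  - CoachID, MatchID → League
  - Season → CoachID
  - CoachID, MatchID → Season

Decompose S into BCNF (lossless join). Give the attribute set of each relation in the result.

{City, CoachID, League, MatchID, Position, Stadium}; {CoachID, Season}; {Season, Stadium}

Candidate keys of the original relation: {CoachID, MatchID}, {MatchID, Season}.
{City, CoachID, League, MatchID, Position, Season, Stadium}: {CoachID, Stadium} determines {CoachID, Season, Stadium} here but is not a superkey — split on CoachID, Stadium → Season, giving {CoachID, Season, Stadium} and {City, CoachID, League, MatchID, Position, Stadium}.
{CoachID, Season, Stadium}: {Season} determines {CoachID, Season} here but is not a superkey — split on Season → CoachID, giving {CoachID, Season} and {Season, Stadium}.
{CoachID, Season} has no BCNF violation.
{Season, Stadium} has no BCNF violation.
{City, CoachID, League, MatchID, Position, Stadium} has no BCNF violation.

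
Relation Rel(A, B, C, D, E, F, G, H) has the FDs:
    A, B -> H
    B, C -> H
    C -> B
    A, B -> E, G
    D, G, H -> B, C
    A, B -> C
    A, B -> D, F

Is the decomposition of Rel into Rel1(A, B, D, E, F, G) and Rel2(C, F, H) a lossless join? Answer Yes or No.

Common attributes: {F}; their closure is {F}.
Neither Rel1 nor Rel2 is contained in that closure, so the decomposition is lossy.

No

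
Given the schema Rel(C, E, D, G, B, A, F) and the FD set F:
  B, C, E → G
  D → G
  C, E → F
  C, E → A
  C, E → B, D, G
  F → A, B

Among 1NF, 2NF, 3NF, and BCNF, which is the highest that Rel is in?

Candidate key: {C, E}. Prime attributes: {C, E}.
D → G: {D}⁺ = {D, G}, which is not all of the attributes, so the left side is not a superkey — BCNF is violated.
D → G determines the non-prime attribute {G} from a non-superkey — 3NF is violated.
Checking every proper subset of each key, none determines a non-prime attribute — 2NF is satisfied.

2NF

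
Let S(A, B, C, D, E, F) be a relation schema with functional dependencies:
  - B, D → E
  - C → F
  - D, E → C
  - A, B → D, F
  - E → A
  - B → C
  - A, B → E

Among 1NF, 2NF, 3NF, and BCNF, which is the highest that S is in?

Candidate keys: {A, B}, {B, D}, {B, E}. Prime attributes: {A, B, D, E}.
C → F: {C}⁺ = {C, F}, which is not all of the attributes, so the left side is not a superkey — BCNF is violated.
C → F determines the non-prime attribute {F} from a non-superkey — 3NF is violated.
{B} is a proper subset of the key {A, B}, and {B}⁺ contains the non-prime attributes {C, F} — a partial dependency, so 2NF is violated.

1NF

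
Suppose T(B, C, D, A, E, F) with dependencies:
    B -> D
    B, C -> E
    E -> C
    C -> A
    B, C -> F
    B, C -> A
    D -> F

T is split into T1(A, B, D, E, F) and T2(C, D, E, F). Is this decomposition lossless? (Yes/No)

Yes

T1 ∩ T2 = {D, E, F}; its closure under F is {A, C, D, E, F}.
T2 is contained in that closure, so T1 ∩ T2 -> T2 holds and the join is lossless.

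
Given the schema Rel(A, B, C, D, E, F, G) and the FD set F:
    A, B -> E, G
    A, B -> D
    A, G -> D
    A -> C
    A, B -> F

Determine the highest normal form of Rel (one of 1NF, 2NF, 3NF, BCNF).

1NF

Candidate key: {A, B}. Prime attributes: {A, B}.
A, G -> D: {A, G}⁺ = {A, C, D, G}, which is not all of the attributes, so the left side is not a superkey — BCNF is violated.
A, G -> D has non-prime {D} on the right and a non-superkey on the left, so 3NF fails.
The proper key subset {A} of {A, B} determines non-prime {C}, so the relation is not even in 2NF.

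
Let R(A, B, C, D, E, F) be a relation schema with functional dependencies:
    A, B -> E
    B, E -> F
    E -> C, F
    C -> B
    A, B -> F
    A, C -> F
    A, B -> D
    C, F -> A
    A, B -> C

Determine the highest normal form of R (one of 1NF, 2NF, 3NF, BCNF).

Candidate keys: {A, B}, {A, C}, {C, F}, {E}. Prime attributes: {A, B, C, E, F}.
C -> B: {C}⁺ = {B, C}, which is not all of the attributes, so the left side is not a superkey — BCNF is violated.
Since {B} ⊆ prime attributes and every other non-superkey FD also has a prime right side, the schema is in 3NF.

3NF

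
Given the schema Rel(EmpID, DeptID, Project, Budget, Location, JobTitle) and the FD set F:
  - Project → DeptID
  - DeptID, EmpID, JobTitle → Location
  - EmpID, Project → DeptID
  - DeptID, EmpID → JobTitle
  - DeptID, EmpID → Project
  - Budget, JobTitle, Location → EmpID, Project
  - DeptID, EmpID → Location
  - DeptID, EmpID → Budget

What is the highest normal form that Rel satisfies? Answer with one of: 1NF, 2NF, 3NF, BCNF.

3NF

Candidate keys: {Budget, JobTitle, Location}, {DeptID, EmpID}, {EmpID, Project}. Prime attributes: {Budget, DeptID, EmpID, JobTitle, Location, Project}.
Project → DeptID: {Project}⁺ = {DeptID, Project}, which is not all of the attributes, so the left side is not a superkey — BCNF is violated.
Its right-hand attributes {DeptID} are all prime, as are those of every other non-superkey FD — the relation is in 3NF.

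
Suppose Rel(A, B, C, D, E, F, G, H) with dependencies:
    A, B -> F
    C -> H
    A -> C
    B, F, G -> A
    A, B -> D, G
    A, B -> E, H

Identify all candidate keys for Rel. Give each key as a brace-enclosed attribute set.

No FD produces {B}, so it must be in every candidate key.
Closure of {A, B} is {A, B, C, D, E, F, G, H}, the whole schema; {A, B} is a candidate key.
Closure of {B, F, G} is {A, B, C, D, E, F, G, H}, the whole schema; {B, F, G} is a candidate key.
No proper subset of any of these is a key, and no other minimal superkey exists.

{A, B}, {B, F, G}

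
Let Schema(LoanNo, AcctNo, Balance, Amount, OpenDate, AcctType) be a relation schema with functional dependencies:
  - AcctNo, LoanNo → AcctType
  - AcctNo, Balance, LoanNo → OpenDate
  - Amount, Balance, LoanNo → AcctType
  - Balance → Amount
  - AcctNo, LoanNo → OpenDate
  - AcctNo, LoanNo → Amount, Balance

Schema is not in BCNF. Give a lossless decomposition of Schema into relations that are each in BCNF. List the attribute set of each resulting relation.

{AcctNo, Balance, LoanNo, OpenDate}; {AcctType, Balance, LoanNo}; {Amount, Balance}

Candidate key of the original relation: {AcctNo, LoanNo}.
{AcctNo, AcctType, Amount, Balance, LoanNo, OpenDate}: {Amount, Balance, LoanNo} determines {AcctType, Amount, Balance, LoanNo} here but is not a superkey — split on Amount, Balance, LoanNo → AcctType, giving {AcctType, Amount, Balance, LoanNo} and {AcctNo, Amount, Balance, LoanNo, OpenDate}.
{AcctType, Amount, Balance, LoanNo}: {Balance} determines {Amount, Balance} here but is not a superkey — split on Balance → Amount, giving {Amount, Balance} and {AcctType, Balance, LoanNo}.
{Amount, Balance} is in BCNF.
{AcctType, Balance, LoanNo} is in BCNF.
{AcctNo, Amount, Balance, LoanNo, OpenDate}: {Balance} determines {Amount, Balance} here but is not a superkey — split on Balance → Amount, giving {Amount, Balance} and {AcctNo, Balance, LoanNo, OpenDate}.
{Amount, Balance} is in BCNF.
{AcctNo, Balance, LoanNo, OpenDate} is in BCNF.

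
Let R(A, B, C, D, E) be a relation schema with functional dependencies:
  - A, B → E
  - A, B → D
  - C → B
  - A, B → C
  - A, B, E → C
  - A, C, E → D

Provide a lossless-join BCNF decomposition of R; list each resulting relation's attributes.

Candidate keys of the original relation: {A, B}, {A, C}.
{A, B, C, D, E}: {C} determines {B, C} here but is not a superkey — split on C → B, giving {B, C} and {A, C, D, E}.
{B, C}: every determinant is a superkey — BCNF.
{A, C, D, E}: every determinant is a superkey — BCNF.

{A, C, D, E}; {B, C}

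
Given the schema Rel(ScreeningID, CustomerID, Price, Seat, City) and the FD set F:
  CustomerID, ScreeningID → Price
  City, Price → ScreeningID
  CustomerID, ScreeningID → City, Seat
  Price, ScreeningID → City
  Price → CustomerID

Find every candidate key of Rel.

{City, Price} is a candidate key since {City, Price}⁺ = {City, CustomerID, Price, ScreeningID, Seat} covers every attribute.
{CustomerID, ScreeningID} is a candidate key since {CustomerID, ScreeningID}⁺ = {City, CustomerID, Price, ScreeningID, Seat} covers every attribute.
{Price, ScreeningID} is a candidate key since {Price, ScreeningID}⁺ = {City, CustomerID, Price, ScreeningID, Seat} covers every attribute.
These are minimal and exhaustive — every other superkey contains one of them.

{City, Price}, {CustomerID, ScreeningID}, {Price, ScreeningID}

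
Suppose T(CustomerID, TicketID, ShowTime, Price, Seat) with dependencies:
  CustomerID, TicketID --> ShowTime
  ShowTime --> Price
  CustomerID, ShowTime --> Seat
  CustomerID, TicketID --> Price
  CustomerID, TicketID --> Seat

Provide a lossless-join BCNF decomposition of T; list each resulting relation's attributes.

Candidate key of the original relation: {CustomerID, TicketID}.
{CustomerID, Price, Seat, ShowTime, TicketID}: {ShowTime} determines {Price, ShowTime} here but is not a superkey — split on ShowTime --> Price, giving {Price, ShowTime} and {CustomerID, Seat, ShowTime, TicketID}.
{Price, ShowTime} is in BCNF.
{CustomerID, Seat, ShowTime, TicketID}: {CustomerID, ShowTime} determines {CustomerID, Seat, ShowTime} here but is not a superkey — split on CustomerID, ShowTime --> Seat, giving {CustomerID, Seat, ShowTime} and {CustomerID, ShowTime, TicketID}.
{CustomerID, Seat, ShowTime} is in BCNF.
{CustomerID, ShowTime, TicketID} is in BCNF.

{CustomerID, Seat, ShowTime}; {CustomerID, ShowTime, TicketID}; {Price, ShowTime}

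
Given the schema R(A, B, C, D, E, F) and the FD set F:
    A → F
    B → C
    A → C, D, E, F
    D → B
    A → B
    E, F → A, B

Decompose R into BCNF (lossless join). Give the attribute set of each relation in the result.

Candidate keys of the original relation: {A}, {E, F}.
Within {A, B, C, D, E, F}: {B}⁺ ∩ {A, B, C, D, E, F} = {B, C}, not the whole set, so B → C violates BCNF; decompose into {B, C} and {A, B, D, E, F}.
{B, C} is in BCNF.
Within {A, B, D, E, F}: {D}⁺ ∩ {A, B, D, E, F} = {B, D}, not the whole set, so D → B violates BCNF; decompose into {B, D} and {A, D, E, F}.
{B, D} is in BCNF.
{A, D, E, F} is in BCNF.

{A, D, E, F}; {B, C}; {B, D}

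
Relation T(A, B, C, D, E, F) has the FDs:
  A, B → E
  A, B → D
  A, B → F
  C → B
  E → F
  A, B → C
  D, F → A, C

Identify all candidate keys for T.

{A, B} is a candidate key since {A, B}⁺ = {A, B, C, D, E, F} covers every attribute.
{A, C} is a candidate key since {A, C}⁺ = {A, B, C, D, E, F} covers every attribute.
{D, E} is a candidate key since {D, E}⁺ = {A, B, C, D, E, F} covers every attribute.
{D, F} is a candidate key since {D, F}⁺ = {A, B, C, D, E, F} covers every attribute.
No proper subset of any of these is a key, and no other minimal superkey exists.

{A, B}, {A, C}, {D, E}, {D, F}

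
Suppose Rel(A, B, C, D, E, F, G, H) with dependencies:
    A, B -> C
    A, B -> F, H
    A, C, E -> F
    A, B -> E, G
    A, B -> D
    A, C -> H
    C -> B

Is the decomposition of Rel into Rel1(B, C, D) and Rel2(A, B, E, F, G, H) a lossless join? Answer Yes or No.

No

The shared attributes are {B} and {B}⁺ = {B}.
Rel1 ⊄ {B} and Rel2 ⊄ {B}, so the split is lossy.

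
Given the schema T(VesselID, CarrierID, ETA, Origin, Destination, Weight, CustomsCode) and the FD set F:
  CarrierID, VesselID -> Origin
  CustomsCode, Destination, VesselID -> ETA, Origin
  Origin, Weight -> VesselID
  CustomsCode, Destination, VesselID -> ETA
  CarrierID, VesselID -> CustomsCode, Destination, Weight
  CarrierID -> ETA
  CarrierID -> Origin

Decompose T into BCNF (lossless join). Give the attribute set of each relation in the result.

{CarrierID, CustomsCode, Destination, VesselID, Weight}; {CustomsCode, Destination, ETA, Origin, VesselID}

Candidate keys of the original relation: {CarrierID, VesselID}, {CarrierID, Weight}.
In {CarrierID, CustomsCode, Destination, ETA, Origin, VesselID, Weight}, {CustomsCode, Destination, VesselID} is not a superkey ({CustomsCode, Destination, VesselID}⁺ restricted to this set is {CustomsCode, Destination, ETA, Origin, VesselID}), so split on CustomsCode, Destination, VesselID -> ETA, Origin into {CustomsCode, Destination, ETA, Origin, VesselID} and {CarrierID, CustomsCode, Destination, VesselID, Weight}.
{CustomsCode, Destination, ETA, Origin, VesselID}: every determinant is a superkey — BCNF.
{CarrierID, CustomsCode, Destination, VesselID, Weight}: every determinant is a superkey — BCNF.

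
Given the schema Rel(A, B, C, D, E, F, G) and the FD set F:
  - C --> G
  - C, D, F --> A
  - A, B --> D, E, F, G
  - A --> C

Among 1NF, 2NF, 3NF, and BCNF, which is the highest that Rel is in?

Candidate keys: {A, B}, {B, C, D, F}. Prime attributes: {A, B, C, D, F}.
C --> G breaks BCNF: {C}⁺ = {C, G}, so {C} is not a superkey.
Because {G} is non-prime and the left side of C --> G is not a superkey, the relation is not in 3NF.
{A} is a proper subset of the key {A, B}, and {A}⁺ contains the non-prime attribute {G} — a partial dependency, so 2NF is violated.

1NF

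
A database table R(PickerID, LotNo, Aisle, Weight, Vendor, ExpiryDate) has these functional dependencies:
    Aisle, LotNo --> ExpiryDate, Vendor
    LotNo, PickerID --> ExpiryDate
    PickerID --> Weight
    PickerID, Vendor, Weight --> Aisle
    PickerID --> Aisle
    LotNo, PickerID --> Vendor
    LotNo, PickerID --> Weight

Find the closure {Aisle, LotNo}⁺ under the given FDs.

Start with {Aisle, LotNo}.
Aisle, LotNo --> ExpiryDate, Vendor applies; add {ExpiryDate, Vendor} → now {Aisle, ExpiryDate, LotNo, Vendor}.
No further FD applies.

{Aisle, ExpiryDate, LotNo, Vendor}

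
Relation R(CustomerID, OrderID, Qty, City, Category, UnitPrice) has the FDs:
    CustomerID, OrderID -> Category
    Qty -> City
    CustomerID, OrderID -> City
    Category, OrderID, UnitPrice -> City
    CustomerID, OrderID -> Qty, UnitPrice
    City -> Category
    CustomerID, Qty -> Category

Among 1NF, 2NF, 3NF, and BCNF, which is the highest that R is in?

2NF

Candidate key: {CustomerID, OrderID}. Prime attributes: {CustomerID, OrderID}.
Qty -> City breaks BCNF: {Qty}⁺ = {Category, City, Qty}, so {Qty} is not a superkey.
Qty -> City has non-prime {City} on the right and a non-superkey on the left, so 3NF fails.
Checking every proper subset of each key, none determines a non-prime attribute — 2NF is satisfied.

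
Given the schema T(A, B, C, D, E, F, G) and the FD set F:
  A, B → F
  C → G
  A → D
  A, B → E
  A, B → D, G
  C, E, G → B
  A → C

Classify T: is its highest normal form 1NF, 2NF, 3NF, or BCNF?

Candidate keys: {A, B}, {A, E}. Prime attributes: {A, B, E}.
For C → G we have {C}⁺ = {C, G}; {C} is not a superkey, so BCNF fails.
Because {G} is non-prime and the left side of C → G is not a superkey, the relation is not in 3NF.
{A} is a proper subset of the key {A, B}, and {A}⁺ contains the non-prime attributes {C, D, G} — a partial dependency, so 2NF is violated.

1NF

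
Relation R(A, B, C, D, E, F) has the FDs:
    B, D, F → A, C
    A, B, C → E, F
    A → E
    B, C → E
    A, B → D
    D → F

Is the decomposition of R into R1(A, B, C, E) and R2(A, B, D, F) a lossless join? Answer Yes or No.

Common attributes: {A, B}; their closure is {A, B, C, D, E, F}.
Since R1 ⊆ {A, B, C, D, E, F}, the intersection is a superkey of R1; the decomposition is lossless.

Yes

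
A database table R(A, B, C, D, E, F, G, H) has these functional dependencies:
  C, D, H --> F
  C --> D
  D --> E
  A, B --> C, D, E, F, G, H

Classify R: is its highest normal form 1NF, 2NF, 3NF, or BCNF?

2NF

Candidate key: {A, B}. Prime attributes: {A, B}.
C, D, H --> F: {C, D, H}⁺ = {C, D, E, F, H}, which is not all of the attributes, so the left side is not a superkey — BCNF is violated.
Because {F} is non-prime and the left side of C, D, H --> F is not a superkey, the relation is not in 3NF.
No proper subset of a key has a non-prime attribute in its closure, so there is no partial dependency; 2NF holds.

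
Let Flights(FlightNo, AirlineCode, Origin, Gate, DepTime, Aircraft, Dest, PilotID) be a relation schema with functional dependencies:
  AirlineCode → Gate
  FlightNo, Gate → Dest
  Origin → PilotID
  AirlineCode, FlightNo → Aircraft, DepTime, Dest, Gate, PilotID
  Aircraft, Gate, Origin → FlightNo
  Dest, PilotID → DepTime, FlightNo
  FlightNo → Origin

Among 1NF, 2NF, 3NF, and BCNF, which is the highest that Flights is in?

Candidate keys: {Aircraft, AirlineCode, Origin}, {AirlineCode, Dest, Origin}, {AirlineCode, Dest, PilotID}, {AirlineCode, FlightNo}. Prime attributes: {Aircraft, AirlineCode, Dest, FlightNo, Origin, PilotID}.
For AirlineCode → Gate we have {AirlineCode}⁺ = {AirlineCode, Gate}; {AirlineCode} is not a superkey, so BCNF fails.
Because {Gate} is non-prime and the left side of AirlineCode → Gate is not a superkey, the relation is not in 3NF.
Since {AirlineCode} ⊂ {AirlineCode, FlightNo} and {AirlineCode}⁺ ⊇ {Gate} with {Gate} non-prime, there is a partial dependency; 2NF fails.

1NF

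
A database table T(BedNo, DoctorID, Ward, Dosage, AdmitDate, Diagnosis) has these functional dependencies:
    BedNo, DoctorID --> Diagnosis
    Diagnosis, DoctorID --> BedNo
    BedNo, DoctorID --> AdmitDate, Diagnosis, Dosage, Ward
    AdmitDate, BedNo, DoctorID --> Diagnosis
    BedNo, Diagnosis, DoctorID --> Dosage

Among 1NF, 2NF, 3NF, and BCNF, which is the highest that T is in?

Candidate keys: {BedNo, DoctorID}, {Diagnosis, DoctorID}. Prime attributes: {BedNo, Diagnosis, DoctorID}.
Every FD has a superkey on the left, so the relation is in BCNF.

BCNF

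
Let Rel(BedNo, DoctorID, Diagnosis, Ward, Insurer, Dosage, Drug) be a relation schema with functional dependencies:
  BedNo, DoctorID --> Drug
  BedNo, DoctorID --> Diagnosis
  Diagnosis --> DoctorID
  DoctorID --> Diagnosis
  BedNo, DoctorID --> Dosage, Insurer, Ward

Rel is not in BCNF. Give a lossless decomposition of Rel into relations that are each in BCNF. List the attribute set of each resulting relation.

Candidate keys of the original relation: {BedNo, Diagnosis}, {BedNo, DoctorID}.
In {BedNo, Diagnosis, DoctorID, Dosage, Drug, Insurer, Ward}, {Diagnosis} is not a superkey ({Diagnosis}⁺ restricted to this set is {Diagnosis, DoctorID}), so split on Diagnosis --> DoctorID into {Diagnosis, DoctorID} and {BedNo, Diagnosis, Dosage, Drug, Insurer, Ward}.
{Diagnosis, DoctorID}: every determinant is a superkey — BCNF.
{BedNo, Diagnosis, Dosage, Drug, Insurer, Ward}: every determinant is a superkey — BCNF.

{BedNo, Diagnosis, Dosage, Drug, Insurer, Ward}; {Diagnosis, DoctorID}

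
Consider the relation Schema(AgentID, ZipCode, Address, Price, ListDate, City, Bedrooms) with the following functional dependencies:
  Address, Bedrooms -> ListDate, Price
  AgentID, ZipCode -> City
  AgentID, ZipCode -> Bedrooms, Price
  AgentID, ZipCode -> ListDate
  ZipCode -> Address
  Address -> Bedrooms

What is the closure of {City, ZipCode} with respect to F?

{Address, Bedrooms, City, ListDate, Price, ZipCode}

Start with {City, ZipCode}.
ZipCode -> Address applies; add {Address} → now {Address, City, ZipCode}.
Address -> Bedrooms applies; add {Bedrooms} → now {Address, Bedrooms, City, ZipCode}.
Address, Bedrooms -> ListDate, Price applies; add {ListDate, Price} → now {Address, Bedrooms, City, ListDate, Price, ZipCode}.
No further FD applies.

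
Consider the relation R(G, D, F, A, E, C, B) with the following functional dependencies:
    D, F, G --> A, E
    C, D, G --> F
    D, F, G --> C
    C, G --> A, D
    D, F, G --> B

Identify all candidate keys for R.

{G} never appears on the right of any FD, so every key must include it.
{C, G} is a candidate key since {C, G}⁺ = {A, B, C, D, E, F, G} covers every attribute.
{D, F, G} is a candidate key since {D, F, G}⁺ = {A, B, C, D, E, F, G} covers every attribute.
No proper subset of any of these is a key, and no other minimal superkey exists.

{C, G}, {D, F, G}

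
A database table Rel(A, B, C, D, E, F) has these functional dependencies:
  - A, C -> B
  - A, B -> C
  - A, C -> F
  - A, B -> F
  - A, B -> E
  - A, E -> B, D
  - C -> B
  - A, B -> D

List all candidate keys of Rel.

No FD produces {A}, so it must be in every candidate key.
{A, B}⁺ = {A, B, C, D, E, F} — all of the relation — so {A, B} is a candidate key.
{A, C}⁺ = {A, B, C, D, E, F} — all of the relation — so {A, C} is a candidate key.
{A, E}⁺ = {A, B, C, D, E, F} — all of the relation — so {A, E} is a candidate key.
These are minimal and exhaustive — every other superkey contains one of them.

{A, B}, {A, C}, {A, E}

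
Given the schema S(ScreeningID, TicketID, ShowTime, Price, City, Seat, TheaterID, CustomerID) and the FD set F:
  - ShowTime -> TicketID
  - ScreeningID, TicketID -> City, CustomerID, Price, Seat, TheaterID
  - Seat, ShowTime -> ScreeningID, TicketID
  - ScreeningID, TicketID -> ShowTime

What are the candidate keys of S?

{ScreeningID, ShowTime}⁺ = {City, CustomerID, Price, ScreeningID, Seat, ShowTime, TheaterID, TicketID} — all of the relation — so {ScreeningID, ShowTime} is a candidate key.
{ScreeningID, TicketID}⁺ = {City, CustomerID, Price, ScreeningID, Seat, ShowTime, TheaterID, TicketID} — all of the relation — so {ScreeningID, TicketID} is a candidate key.
{Seat, ShowTime}⁺ = {City, CustomerID, Price, ScreeningID, Seat, ShowTime, TheaterID, TicketID} — all of the relation — so {Seat, ShowTime} is a candidate key.
No proper subset of any of these is a key, and no other minimal superkey exists.

{ScreeningID, ShowTime}, {ScreeningID, TicketID}, {Seat, ShowTime}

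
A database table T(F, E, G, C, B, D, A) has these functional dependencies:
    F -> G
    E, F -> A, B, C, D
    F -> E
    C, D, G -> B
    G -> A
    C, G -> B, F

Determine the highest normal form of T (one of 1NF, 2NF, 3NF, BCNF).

Candidate keys: {C, G}, {F}. Prime attributes: {C, F, G}.
G -> A: {G}⁺ = {A, G}, which is not all of the attributes, so the left side is not a superkey — BCNF is violated.
Because {A} is non-prime and the left side of G -> A is not a superkey, the relation is not in 3NF.
Since {G} ⊂ {C, G} and {G}⁺ ⊇ {A} with {A} non-prime, there is a partial dependency; 2NF fails.

1NF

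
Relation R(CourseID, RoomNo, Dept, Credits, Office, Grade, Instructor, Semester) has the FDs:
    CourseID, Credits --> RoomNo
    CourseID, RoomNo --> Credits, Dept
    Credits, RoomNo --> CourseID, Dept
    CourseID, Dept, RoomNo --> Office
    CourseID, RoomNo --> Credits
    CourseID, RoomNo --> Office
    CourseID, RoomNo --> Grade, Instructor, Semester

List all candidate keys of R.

{CourseID, Credits} is a candidate key since {CourseID, Credits}⁺ = {CourseID, Credits, Dept, Grade, Instructor, Office, RoomNo, Semester} covers every attribute.
{CourseID, RoomNo} is a candidate key since {CourseID, RoomNo}⁺ = {CourseID, Credits, Dept, Grade, Instructor, Office, RoomNo, Semester} covers every attribute.
{Credits, RoomNo} is a candidate key since {Credits, RoomNo}⁺ = {CourseID, Credits, Dept, Grade, Instructor, Office, RoomNo, Semester} covers every attribute.
Any other superkey properly contains one of these, so there are no further candidate keys.

{CourseID, Credits}, {CourseID, RoomNo}, {Credits, RoomNo}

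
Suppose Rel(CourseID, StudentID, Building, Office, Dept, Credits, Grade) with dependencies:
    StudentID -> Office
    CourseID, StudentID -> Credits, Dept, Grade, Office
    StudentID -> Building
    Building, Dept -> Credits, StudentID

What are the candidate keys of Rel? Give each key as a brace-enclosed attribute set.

No FD produces {CourseID}, so it must be in every candidate key.
Closure of {CourseID, StudentID} is {Building, CourseID, Credits, Dept, Grade, Office, StudentID}, the whole schema; {CourseID, StudentID} is a candidate key.
Closure of {Building, CourseID, Dept} is {Building, CourseID, Credits, Dept, Grade, Office, StudentID}, the whole schema; {Building, CourseID, Dept} is a candidate key.
No proper subset of any of these is a key, and no other minimal superkey exists.

{Building, CourseID, Dept}, {CourseID, StudentID}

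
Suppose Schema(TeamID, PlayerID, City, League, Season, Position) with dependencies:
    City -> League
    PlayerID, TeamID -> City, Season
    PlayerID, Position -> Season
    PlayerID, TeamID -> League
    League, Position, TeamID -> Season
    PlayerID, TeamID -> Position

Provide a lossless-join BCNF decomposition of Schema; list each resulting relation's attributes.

{City, League}; {City, PlayerID, Position, TeamID}; {PlayerID, Position, Season}

Candidate key of the original relation: {PlayerID, TeamID}.
Within {City, League, PlayerID, Position, Season, TeamID}: {City}⁺ ∩ {City, League, PlayerID, Position, Season, TeamID} = {City, League}, not the whole set, so City -> League violates BCNF; decompose into {City, League} and {City, PlayerID, Position, Season, TeamID}.
{City, League} has no BCNF violation.
Within {City, PlayerID, Position, Season, TeamID}: {PlayerID, Position}⁺ ∩ {City, PlayerID, Position, Season, TeamID} = {PlayerID, Position, Season}, not the whole set, so PlayerID, Position -> Season violates BCNF; decompose into {PlayerID, Position, Season} and {City, PlayerID, Position, TeamID}.
{PlayerID, Position, Season} has no BCNF violation.
{City, PlayerID, Position, TeamID} has no BCNF violation.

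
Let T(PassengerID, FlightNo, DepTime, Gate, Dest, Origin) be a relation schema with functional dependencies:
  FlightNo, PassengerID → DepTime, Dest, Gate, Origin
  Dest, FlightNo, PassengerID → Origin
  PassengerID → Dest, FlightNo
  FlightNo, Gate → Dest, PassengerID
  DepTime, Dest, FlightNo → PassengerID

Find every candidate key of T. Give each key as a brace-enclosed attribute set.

Closure of {PassengerID} is {DepTime, Dest, FlightNo, Gate, Origin, PassengerID}, the whole schema; {PassengerID} is a candidate key.
Closure of {FlightNo, Gate} is {DepTime, Dest, FlightNo, Gate, Origin, PassengerID}, the whole schema; {FlightNo, Gate} is a candidate key.
Closure of {DepTime, Dest, FlightNo} is {DepTime, Dest, FlightNo, Gate, Origin, PassengerID}, the whole schema; {DepTime, Dest, FlightNo} is a candidate key.
No proper subset of any of these is a key, and no other minimal superkey exists.

{DepTime, Dest, FlightNo}, {FlightNo, Gate}, {PassengerID}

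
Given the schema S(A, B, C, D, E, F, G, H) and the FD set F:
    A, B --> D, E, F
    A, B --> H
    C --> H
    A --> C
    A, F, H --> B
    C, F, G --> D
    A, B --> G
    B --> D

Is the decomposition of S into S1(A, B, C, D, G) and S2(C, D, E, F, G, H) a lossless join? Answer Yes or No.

S1 ∩ S2 = {C, D, G}; its closure under F is {C, D, G, H}.
S1 ⊄ {C, D, G, H} and S2 ⊄ {C, D, G, H}, so the split is lossy.

No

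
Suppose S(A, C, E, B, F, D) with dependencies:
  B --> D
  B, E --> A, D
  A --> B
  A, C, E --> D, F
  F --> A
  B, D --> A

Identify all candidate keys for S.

{A, C, E}, {B, C, E}, {C, E, F}

No FD produces {C, E}, so they must be in every candidate key.
{A, C, E} is a candidate key since {A, C, E}⁺ = {A, B, C, D, E, F} covers every attribute.
{B, C, E} is a candidate key since {B, C, E}⁺ = {A, B, C, D, E, F} covers every attribute.
{C, E, F} is a candidate key since {C, E, F}⁺ = {A, B, C, D, E, F} covers every attribute.
No proper subset of any of these is a key, and no other minimal superkey exists.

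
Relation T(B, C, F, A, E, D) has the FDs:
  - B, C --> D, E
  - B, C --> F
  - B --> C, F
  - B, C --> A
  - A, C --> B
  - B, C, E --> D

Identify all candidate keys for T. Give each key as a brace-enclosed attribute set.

{A, C}, {B}

{B}⁺ = {A, B, C, D, E, F} — all of the relation — so {B} is a candidate key.
{A, C}⁺ = {A, B, C, D, E, F} — all of the relation — so {A, C} is a candidate key.
Any other superkey properly contains one of these, so there are no further candidate keys.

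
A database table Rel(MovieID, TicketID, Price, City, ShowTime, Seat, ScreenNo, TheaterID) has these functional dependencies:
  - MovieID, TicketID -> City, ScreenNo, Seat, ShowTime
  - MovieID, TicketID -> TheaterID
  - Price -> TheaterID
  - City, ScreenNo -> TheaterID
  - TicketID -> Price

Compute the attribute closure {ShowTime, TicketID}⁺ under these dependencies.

{Price, ShowTime, TheaterID, TicketID}

Start with {ShowTime, TicketID}.
TicketID -> Price applies; add {Price} → now {Price, ShowTime, TicketID}.
Price -> TheaterID applies; add {TheaterID} → now {Price, ShowTime, TheaterID, TicketID}.
No further FD applies.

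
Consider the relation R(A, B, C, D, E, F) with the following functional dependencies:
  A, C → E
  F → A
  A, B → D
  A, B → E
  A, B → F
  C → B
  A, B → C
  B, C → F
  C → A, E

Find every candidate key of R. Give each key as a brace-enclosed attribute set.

{C} is a candidate key since {C}⁺ = {A, B, C, D, E, F} covers every attribute.
{A, B} is a candidate key since {A, B}⁺ = {A, B, C, D, E, F} covers every attribute.
{B, F} is a candidate key since {B, F}⁺ = {A, B, C, D, E, F} covers every attribute.
Any other superkey properly contains one of these, so there are no further candidate keys.

{A, B}, {B, F}, {C}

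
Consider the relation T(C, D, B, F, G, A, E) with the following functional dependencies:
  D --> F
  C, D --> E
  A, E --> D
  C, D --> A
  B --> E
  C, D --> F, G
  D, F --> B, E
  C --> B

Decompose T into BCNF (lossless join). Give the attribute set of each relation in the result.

Candidate keys of the original relation: {A, C}, {C, D}.
{A, B, C, D, E, F, G}: {D} determines {B, D, E, F} here but is not a superkey — split on D --> B, E, F, giving {B, D, E, F} and {A, C, D, G}.
{B, D, E, F}: {B} determines {B, E} here but is not a superkey — split on B --> E, giving {B, E} and {B, D, F}.
{B, E}: every determinant is a superkey — BCNF.
{B, D, F}: every determinant is a superkey — BCNF.
{A, C, D, G}: every determinant is a superkey — BCNF.

{A, C, D, G}; {B, D, F}; {B, E}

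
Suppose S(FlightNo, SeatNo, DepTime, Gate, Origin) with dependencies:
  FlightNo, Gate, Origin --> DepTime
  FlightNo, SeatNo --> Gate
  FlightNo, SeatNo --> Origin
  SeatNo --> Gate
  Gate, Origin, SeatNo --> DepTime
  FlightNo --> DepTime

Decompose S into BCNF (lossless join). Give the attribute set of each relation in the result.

Candidate key of the original relation: {FlightNo, SeatNo}.
In {DepTime, FlightNo, Gate, Origin, SeatNo}, {FlightNo, Gate, Origin} is not a superkey ({FlightNo, Gate, Origin}⁺ restricted to this set is {DepTime, FlightNo, Gate, Origin}), so split on FlightNo, Gate, Origin --> DepTime into {DepTime, FlightNo, Gate, Origin} and {FlightNo, Gate, Origin, SeatNo}.
In {DepTime, FlightNo, Gate, Origin}, {FlightNo} is not a superkey ({FlightNo}⁺ restricted to this set is {DepTime, FlightNo}), so split on FlightNo --> DepTime into {DepTime, FlightNo} and {FlightNo, Gate, Origin}.
{DepTime, FlightNo} is in BCNF.
{FlightNo, Gate, Origin} is in BCNF.
In {FlightNo, Gate, Origin, SeatNo}, {SeatNo} is not a superkey ({SeatNo}⁺ restricted to this set is {Gate, SeatNo}), so split on SeatNo --> Gate into {Gate, SeatNo} and {FlightNo, Origin, SeatNo}.
{Gate, SeatNo} is in BCNF.
{FlightNo, Origin, SeatNo} is in BCNF.

{DepTime, FlightNo}; {FlightNo, Gate, Origin}; {FlightNo, Origin, SeatNo}; {Gate, SeatNo}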